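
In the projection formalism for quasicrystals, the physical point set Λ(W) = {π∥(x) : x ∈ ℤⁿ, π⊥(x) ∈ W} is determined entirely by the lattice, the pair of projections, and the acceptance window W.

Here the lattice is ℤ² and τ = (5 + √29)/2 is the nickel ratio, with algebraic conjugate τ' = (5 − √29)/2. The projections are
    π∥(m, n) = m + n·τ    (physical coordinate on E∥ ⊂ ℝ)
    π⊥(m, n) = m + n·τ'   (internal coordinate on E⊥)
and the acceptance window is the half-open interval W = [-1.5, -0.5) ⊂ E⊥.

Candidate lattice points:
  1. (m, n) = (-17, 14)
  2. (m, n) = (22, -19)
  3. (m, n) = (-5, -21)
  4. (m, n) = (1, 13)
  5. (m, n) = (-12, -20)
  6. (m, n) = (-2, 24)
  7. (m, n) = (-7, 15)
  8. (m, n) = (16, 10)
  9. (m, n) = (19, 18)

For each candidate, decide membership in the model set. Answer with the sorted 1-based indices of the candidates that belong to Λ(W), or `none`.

Numerically τ ≈ 5.192582 and τ' = −1/τ ≈ -0.192582.
candidate 1: (m,n)=(-17,14) → π∥ = -17+14·τ ≈ 55.696154, π⊥ = -17+14·τ' ≈ -19.696154 ∉ [-1.5, -0.5) ⇒ out
candidate 2: (m,n)=(22,-19) → π∥ = 22-19·τ ≈ -76.659066, π⊥ = 22-19·τ' ≈ 25.659066 ∉ [-1.5, -0.5) ⇒ out
candidate 3: (m,n)=(-5,-21) → π∥ = -5-21·τ ≈ -114.044230, π⊥ = -5-21·τ' ≈ -0.955770 ∈ [-1.5, -0.5) ⇒ IN Λ
candidate 4: (m,n)=(1,13) → π∥ = 1+13·τ ≈ 68.503571, π⊥ = 1+13·τ' ≈ -1.503571 ∉ [-1.5, -0.5) ⇒ out
candidate 5: (m,n)=(-12,-20) → π∥ = -12-20·τ ≈ -115.851648, π⊥ = -12-20·τ' ≈ -8.148352 ∉ [-1.5, -0.5) ⇒ out
candidate 6: (m,n)=(-2,24) → π∥ = -2+24·τ ≈ 122.621978, π⊥ = -2+24·τ' ≈ -6.621978 ∉ [-1.5, -0.5) ⇒ out
candidate 7: (m,n)=(-7,15) → π∥ = -7+15·τ ≈ 70.888736, π⊥ = -7+15·τ' ≈ -9.888736 ∉ [-1.5, -0.5) ⇒ out
candidate 8: (m,n)=(16,10) → π∥ = 16+10·τ ≈ 67.925824, π⊥ = 16+10·τ' ≈ 14.074176 ∉ [-1.5, -0.5) ⇒ out
candidate 9: (m,n)=(19,18) → π∥ = 19+18·τ ≈ 112.466483, π⊥ = 19+18·τ' ≈ 15.533517 ∉ [-1.5, -0.5) ⇒ out

3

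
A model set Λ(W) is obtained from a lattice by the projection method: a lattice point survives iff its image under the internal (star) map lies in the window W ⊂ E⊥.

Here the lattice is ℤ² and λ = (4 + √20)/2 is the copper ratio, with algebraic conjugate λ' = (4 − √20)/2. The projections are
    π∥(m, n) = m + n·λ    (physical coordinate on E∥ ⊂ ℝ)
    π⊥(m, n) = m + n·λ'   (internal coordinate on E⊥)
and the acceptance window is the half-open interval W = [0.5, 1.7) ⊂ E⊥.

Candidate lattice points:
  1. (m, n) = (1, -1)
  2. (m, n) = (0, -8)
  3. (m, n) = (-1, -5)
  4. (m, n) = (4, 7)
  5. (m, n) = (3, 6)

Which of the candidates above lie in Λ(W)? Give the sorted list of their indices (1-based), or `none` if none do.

λ' = (4−√20)/2 ≈ -0.2361.
[1] lift (1,-1): star map gives 1.2361; window check 0.5 ≤ 1.2361 < 1.7 is true → IN Λ
[2] lift (0,-8): star map gives 1.8885; window check 0.5 ≤ 1.8885 < 1.7 is false → out
[3] lift (-1,-5): star map gives 0.1803; window check 0.5 ≤ 0.1803 < 1.7 is false → out
[4] lift (4,7): star map gives 2.3475; window check 0.5 ≤ 2.3475 < 1.7 is false → out
[5] lift (3,6): star map gives 1.5836; window check 0.5 ≤ 1.5836 < 1.7 is true → IN Λ

1, 5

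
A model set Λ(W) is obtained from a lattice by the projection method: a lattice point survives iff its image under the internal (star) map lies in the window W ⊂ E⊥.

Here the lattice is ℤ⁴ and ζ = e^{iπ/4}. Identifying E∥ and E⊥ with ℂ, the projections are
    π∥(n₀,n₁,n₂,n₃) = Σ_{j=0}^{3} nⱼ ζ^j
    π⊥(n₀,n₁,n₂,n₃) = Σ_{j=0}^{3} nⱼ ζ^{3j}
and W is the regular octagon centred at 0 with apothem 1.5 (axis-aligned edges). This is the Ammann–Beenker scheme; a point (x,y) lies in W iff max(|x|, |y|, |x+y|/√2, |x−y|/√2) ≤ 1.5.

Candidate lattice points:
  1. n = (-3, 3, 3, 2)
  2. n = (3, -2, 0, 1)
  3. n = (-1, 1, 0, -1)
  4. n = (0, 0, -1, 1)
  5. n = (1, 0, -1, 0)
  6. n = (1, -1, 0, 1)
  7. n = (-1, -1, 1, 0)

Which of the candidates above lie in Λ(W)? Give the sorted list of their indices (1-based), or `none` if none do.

5

With ζ = e^{iπ/4} the internal vectors are ζ^0,ζ^3,ζ^6,ζ^9.
#1 (-3, 3, 3, 2): internal (-3.7071, 0.5355); octagon support 3.7071 vs apothem 1.5 → ∉ W
#2 (3, -2, 0, 1): internal (5.1213, -0.7071); octagon support 5.1213 vs apothem 1.5 → ∉ W
#3 (-1, 1, 0, -1): internal (-2.4142, 0.0000); octagon support 2.4142 vs apothem 1.5 → ∉ W
#4 (0, 0, -1, 1): internal (0.7071, 1.7071); octagon support 1.7071 vs apothem 1.5 → ∉ W
#5 (1, 0, -1, 0): internal (1.0000, 1.0000); octagon support 1.4142 vs apothem 1.5 → ∈ W
#6 (1, -1, 0, 1): internal (2.4142, 0.0000); octagon support 2.4142 vs apothem 1.5 → ∉ W
#7 (-1, -1, 1, 0): internal (-0.2929, -1.7071); octagon support 1.7071 vs apothem 1.5 → ∉ W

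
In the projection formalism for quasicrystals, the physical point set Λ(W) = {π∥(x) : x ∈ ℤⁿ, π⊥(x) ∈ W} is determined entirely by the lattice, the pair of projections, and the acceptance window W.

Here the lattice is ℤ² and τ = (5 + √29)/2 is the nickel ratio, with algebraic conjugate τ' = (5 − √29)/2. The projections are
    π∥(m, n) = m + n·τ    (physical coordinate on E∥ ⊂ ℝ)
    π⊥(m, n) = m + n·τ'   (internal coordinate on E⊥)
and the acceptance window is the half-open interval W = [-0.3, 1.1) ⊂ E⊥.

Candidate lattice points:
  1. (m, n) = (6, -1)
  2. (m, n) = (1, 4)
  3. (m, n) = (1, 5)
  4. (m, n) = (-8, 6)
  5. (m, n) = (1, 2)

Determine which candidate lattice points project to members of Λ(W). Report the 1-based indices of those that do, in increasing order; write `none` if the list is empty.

2, 3, 5

τ' = (5−√29)/2 ≈ -0.19258.
[1] lift (6,-1): star map gives 6.19258; window check -0.3 ≤ 6.19258 < 1.1 is false → out
[2] lift (1,4): star map gives 0.22967; window check -0.3 ≤ 0.22967 < 1.1 is true → IN Λ
[3] lift (1,5): star map gives 0.03709; window check -0.3 ≤ 0.03709 < 1.1 is true → IN Λ
[4] lift (-8,6): star map gives -9.15549; window check -0.3 ≤ -9.15549 < 1.1 is false → out
[5] lift (1,2): star map gives 0.61484; window check -0.3 ≤ 0.61484 < 1.1 is true → IN Λ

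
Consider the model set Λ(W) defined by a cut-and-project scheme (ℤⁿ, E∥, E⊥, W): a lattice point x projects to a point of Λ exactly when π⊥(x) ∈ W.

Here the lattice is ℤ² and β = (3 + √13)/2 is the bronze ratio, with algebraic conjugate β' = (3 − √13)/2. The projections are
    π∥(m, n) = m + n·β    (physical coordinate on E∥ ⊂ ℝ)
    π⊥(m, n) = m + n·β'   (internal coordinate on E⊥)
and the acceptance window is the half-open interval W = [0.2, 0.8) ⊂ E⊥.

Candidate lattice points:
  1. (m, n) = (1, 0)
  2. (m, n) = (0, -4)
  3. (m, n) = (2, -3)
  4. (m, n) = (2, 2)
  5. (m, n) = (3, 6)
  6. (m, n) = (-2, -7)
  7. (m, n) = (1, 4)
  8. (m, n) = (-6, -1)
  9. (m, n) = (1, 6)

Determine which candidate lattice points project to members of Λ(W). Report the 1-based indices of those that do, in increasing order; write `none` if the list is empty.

none

β' = (3−√13)/2 ≈ -0.3028.
#1 (1,0): internal coord 1 + (0)·β' = +1.0000; +1.0000 ∉ [0.2, 0.8) → out
#2 (0,-4): internal coord 0 + (-4)·β' = +1.2111; +1.2111 ∉ [0.2, 0.8) → out
#3 (2,-3): internal coord 2 + (-3)·β' = +2.9083; +2.9083 ∉ [0.2, 0.8) → out
#4 (2,2): internal coord 2 + (2)·β' = +1.3944; +1.3944 ∉ [0.2, 0.8) → out
#5 (3,6): internal coord 3 + (6)·β' = +1.1833; +1.1833 ∉ [0.2, 0.8) → out
#6 (-2,-7): internal coord -2 + (-7)·β' = +0.1194; +0.1194 ∉ [0.2, 0.8) → out
#7 (1,4): internal coord 1 + (4)·β' = -0.2111; -0.2111 ∉ [0.2, 0.8) → out
#8 (-6,-1): internal coord -6 + (-1)·β' = -5.6972; -5.6972 ∉ [0.2, 0.8) → out
#9 (1,6): internal coord 1 + (6)·β' = -0.8167; -0.8167 ∉ [0.2, 0.8) → out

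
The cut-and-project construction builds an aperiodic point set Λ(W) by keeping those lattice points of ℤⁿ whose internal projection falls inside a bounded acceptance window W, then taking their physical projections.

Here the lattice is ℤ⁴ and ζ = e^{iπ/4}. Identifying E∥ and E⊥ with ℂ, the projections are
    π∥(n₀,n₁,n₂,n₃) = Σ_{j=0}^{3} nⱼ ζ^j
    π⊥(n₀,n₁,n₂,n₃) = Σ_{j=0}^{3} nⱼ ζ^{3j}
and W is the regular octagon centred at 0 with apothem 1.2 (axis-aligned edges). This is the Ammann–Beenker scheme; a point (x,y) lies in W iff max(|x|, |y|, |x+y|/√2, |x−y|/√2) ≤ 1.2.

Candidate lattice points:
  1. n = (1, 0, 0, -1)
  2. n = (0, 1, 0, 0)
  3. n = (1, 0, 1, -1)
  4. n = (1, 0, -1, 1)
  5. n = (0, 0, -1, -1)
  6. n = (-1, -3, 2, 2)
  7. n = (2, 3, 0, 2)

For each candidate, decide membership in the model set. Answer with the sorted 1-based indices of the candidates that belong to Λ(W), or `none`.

1, 2, 5

With ζ = e^{iπ/4} the internal vectors are ζ^0,ζ^3,ζ^6,ζ^9.
candidate 1: n = (1, 0, 0, -1) → π⊥ ≈ (+0.2929, -0.7071); max(|x|,|y|,|x±y|/√2) = 0.7071 ≤ 1.2 ⇒ ∈ W
candidate 2: n = (0, 1, 0, 0) → π⊥ ≈ (-0.7071, +0.7071); max(|x|,|y|,|x±y|/√2) = 1.0000 ≤ 1.2 ⇒ ∈ W
candidate 3: n = (1, 0, 1, -1) → π⊥ ≈ (+0.2929, -1.7071); max(|x|,|y|,|x±y|/√2) = 1.7071 > 1.2 ⇒ ∉ W
candidate 4: n = (1, 0, -1, 1) → π⊥ ≈ (+1.7071, +1.7071); max(|x|,|y|,|x±y|/√2) = 2.4142 > 1.2 ⇒ ∉ W
candidate 5: n = (0, 0, -1, -1) → π⊥ ≈ (-0.7071, +0.2929); max(|x|,|y|,|x±y|/√2) = 0.7071 ≤ 1.2 ⇒ ∈ W
candidate 6: n = (-1, -3, 2, 2) → π⊥ ≈ (+2.5355, -2.7071); max(|x|,|y|,|x±y|/√2) = 3.7071 > 1.2 ⇒ ∉ W
candidate 7: n = (2, 3, 0, 2) → π⊥ ≈ (+1.2929, +3.5355); max(|x|,|y|,|x±y|/√2) = 3.5355 > 1.2 ⇒ ∉ W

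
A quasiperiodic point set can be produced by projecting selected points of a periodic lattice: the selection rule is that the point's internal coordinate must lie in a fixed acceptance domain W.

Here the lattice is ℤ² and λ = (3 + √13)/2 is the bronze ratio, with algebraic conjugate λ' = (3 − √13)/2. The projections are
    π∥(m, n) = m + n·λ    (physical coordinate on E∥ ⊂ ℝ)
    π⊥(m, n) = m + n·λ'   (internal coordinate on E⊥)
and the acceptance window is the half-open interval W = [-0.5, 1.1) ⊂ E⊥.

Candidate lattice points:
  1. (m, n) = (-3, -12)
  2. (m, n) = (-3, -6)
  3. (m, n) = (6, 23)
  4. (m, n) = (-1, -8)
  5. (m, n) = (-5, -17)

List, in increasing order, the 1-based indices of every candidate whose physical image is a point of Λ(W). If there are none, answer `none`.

Compute λ' = (3−√13)/2 = -0.30278, so π⊥(m,n) = m -0.30278·n.
candidate 1: (m,n)=(-3,-12) → π∥ = -3-12·λ ≈ -42.63331, π⊥ = -3-12·λ' ≈ 0.63331 ∈ [-0.5, 1.1) ⇒ IN Λ
candidate 2: (m,n)=(-3,-6) → π∥ = -3-6·λ ≈ -22.81665, π⊥ = -3-6·λ' ≈ -1.18335 ∉ [-0.5, 1.1) ⇒ out
candidate 3: (m,n)=(6,23) → π∥ = 6+23·λ ≈ 81.96384, π⊥ = 6+23·λ' ≈ -0.96384 ∉ [-0.5, 1.1) ⇒ out
candidate 4: (m,n)=(-1,-8) → π∥ = -1-8·λ ≈ -27.42221, π⊥ = -1-8·λ' ≈ 1.42221 ∉ [-0.5, 1.1) ⇒ out
candidate 5: (m,n)=(-5,-17) → π∥ = -5-17·λ ≈ -61.14719, π⊥ = -5-17·λ' ≈ 0.14719 ∈ [-0.5, 1.1) ⇒ IN Λ

1, 5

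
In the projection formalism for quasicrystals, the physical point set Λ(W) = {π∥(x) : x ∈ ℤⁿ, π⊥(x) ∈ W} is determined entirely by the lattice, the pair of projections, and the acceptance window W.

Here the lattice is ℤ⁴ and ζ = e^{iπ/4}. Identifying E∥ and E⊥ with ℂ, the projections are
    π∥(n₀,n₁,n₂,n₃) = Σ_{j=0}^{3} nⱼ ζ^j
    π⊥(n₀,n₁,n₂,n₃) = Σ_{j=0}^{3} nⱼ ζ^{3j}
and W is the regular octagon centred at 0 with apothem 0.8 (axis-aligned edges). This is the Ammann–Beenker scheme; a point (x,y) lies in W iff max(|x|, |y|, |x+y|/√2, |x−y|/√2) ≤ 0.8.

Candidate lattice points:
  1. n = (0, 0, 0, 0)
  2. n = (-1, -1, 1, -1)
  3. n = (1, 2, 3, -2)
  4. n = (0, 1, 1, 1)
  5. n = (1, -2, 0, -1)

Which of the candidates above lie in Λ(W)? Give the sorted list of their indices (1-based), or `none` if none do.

1, 4

π⊥(n) = n₀ + n₁ζ³ + n₂ζ⁶ + n₃ζ⁹ where ζ = e^{iπ/4}.
candidate 1: n = (0, 0, 0, 0) → π⊥ ≈ (+0.00000, +0.00000); max(|x|,|y|,|x±y|/√2) = 0.00000 ≤ 0.8 ⇒ ∈ W
candidate 2: n = (-1, -1, 1, -1) → π⊥ ≈ (-1.00000, -2.41421); max(|x|,|y|,|x±y|/√2) = 2.41421 > 0.8 ⇒ ∉ W
candidate 3: n = (1, 2, 3, -2) → π⊥ ≈ (-1.82843, -3.00000); max(|x|,|y|,|x±y|/√2) = 3.41421 > 0.8 ⇒ ∉ W
candidate 4: n = (0, 1, 1, 1) → π⊥ ≈ (+0.00000, +0.41421); max(|x|,|y|,|x±y|/√2) = 0.41421 ≤ 0.8 ⇒ ∈ W
candidate 5: n = (1, -2, 0, -1) → π⊥ ≈ (+1.70711, -2.12132); max(|x|,|y|,|x±y|/√2) = 2.70711 > 0.8 ⇒ ∉ W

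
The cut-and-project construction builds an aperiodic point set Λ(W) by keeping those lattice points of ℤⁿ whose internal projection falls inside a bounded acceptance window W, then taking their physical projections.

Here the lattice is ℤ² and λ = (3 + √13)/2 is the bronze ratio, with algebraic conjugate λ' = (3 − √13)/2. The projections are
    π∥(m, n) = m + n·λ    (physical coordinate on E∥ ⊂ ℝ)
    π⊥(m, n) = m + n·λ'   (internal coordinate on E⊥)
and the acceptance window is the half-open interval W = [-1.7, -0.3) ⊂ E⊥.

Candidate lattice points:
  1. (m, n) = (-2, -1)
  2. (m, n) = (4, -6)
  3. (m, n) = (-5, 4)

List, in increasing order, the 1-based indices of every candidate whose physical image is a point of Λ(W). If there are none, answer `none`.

1

Numerically λ ≈ 3.3028 and λ' = −1/λ ≈ -0.3028.
#1 (-2,-1): internal coord -2 + (-1)·λ' = -1.6972; -1.6972 ∈ [-1.7, -0.3) → IN Λ
#2 (4,-6): internal coord 4 + (-6)·λ' = +5.8167; +5.8167 ∉ [-1.7, -0.3) → out
#3 (-5,4): internal coord -5 + (4)·λ' = -6.2111; -6.2111 ∉ [-1.7, -0.3) → out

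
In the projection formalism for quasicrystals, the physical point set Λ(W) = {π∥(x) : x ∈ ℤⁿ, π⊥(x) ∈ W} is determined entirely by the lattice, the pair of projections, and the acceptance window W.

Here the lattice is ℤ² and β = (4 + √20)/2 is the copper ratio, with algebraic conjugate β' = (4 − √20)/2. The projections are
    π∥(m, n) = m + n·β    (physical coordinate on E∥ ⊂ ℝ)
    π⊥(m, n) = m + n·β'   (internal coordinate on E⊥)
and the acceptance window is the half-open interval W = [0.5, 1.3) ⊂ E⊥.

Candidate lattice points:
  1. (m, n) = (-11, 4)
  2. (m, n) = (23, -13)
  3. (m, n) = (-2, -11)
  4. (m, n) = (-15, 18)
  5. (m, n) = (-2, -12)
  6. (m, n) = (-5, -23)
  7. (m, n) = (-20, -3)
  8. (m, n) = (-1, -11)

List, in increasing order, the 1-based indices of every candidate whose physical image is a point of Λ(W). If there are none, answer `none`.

3, 5

β' = (4−√20)/2 ≈ -0.23607.
#1 (-11,4): internal coord -11 + (4)·β' = -11.94427; -11.94427 ∉ [0.5, 1.3) → out
#2 (23,-13): internal coord 23 + (-13)·β' = +26.06888; +26.06888 ∉ [0.5, 1.3) → out
#3 (-2,-11): internal coord -2 + (-11)·β' = +0.59675; +0.59675 ∈ [0.5, 1.3) → IN Λ
#4 (-15,18): internal coord -15 + (18)·β' = -19.24922; -19.24922 ∉ [0.5, 1.3) → out
#5 (-2,-12): internal coord -2 + (-12)·β' = +0.83282; +0.83282 ∈ [0.5, 1.3) → IN Λ
#6 (-5,-23): internal coord -5 + (-23)·β' = +0.42956; +0.42956 ∉ [0.5, 1.3) → out
#7 (-20,-3): internal coord -20 + (-3)·β' = -19.29180; -19.29180 ∉ [0.5, 1.3) → out
#8 (-1,-11): internal coord -1 + (-11)·β' = +1.59675; +1.59675 ∉ [0.5, 1.3) → out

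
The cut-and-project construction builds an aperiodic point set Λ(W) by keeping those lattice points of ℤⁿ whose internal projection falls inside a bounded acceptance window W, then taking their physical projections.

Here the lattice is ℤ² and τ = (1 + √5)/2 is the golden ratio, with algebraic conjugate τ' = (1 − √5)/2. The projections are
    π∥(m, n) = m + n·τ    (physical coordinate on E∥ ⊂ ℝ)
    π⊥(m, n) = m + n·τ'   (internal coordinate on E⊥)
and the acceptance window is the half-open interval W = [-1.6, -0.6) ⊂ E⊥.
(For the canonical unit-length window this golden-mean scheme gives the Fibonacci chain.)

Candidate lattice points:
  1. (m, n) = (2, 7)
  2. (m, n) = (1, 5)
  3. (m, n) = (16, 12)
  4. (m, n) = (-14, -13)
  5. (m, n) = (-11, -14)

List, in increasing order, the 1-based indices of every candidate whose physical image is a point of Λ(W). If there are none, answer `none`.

Compute τ' = (1−√5)/2 = -0.6180, so π⊥(m,n) = m -0.6180·n.
candidate 1: (m,n)=(2,7) → π∥ = 2+7·τ ≈ 13.3262, π⊥ = 2+7·τ' ≈ -2.3262 ∉ [-1.6, -0.6) ⇒ out
candidate 2: (m,n)=(1,5) → π∥ = 1+5·τ ≈ 9.0902, π⊥ = 1+5·τ' ≈ -2.0902 ∉ [-1.6, -0.6) ⇒ out
candidate 3: (m,n)=(16,12) → π∥ = 16+12·τ ≈ 35.4164, π⊥ = 16+12·τ' ≈ 8.5836 ∉ [-1.6, -0.6) ⇒ out
candidate 4: (m,n)=(-14,-13) → π∥ = -14-13·τ ≈ -35.0344, π⊥ = -14-13·τ' ≈ -5.9656 ∉ [-1.6, -0.6) ⇒ out
candidate 5: (m,n)=(-11,-14) → π∥ = -11-14·τ ≈ -33.6525, π⊥ = -11-14·τ' ≈ -2.3475 ∉ [-1.6, -0.6) ⇒ out

none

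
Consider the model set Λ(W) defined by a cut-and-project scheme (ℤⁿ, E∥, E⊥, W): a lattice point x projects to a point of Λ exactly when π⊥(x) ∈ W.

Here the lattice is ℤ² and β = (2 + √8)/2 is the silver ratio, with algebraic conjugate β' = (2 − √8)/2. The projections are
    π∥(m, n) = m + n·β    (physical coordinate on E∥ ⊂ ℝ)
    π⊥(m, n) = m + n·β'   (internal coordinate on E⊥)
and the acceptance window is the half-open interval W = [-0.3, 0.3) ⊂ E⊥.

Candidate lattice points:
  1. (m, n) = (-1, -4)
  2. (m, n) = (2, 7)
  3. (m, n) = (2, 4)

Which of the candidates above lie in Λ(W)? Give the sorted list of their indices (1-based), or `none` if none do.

Compute β' = (2−√8)/2 = -0.4142, so π⊥(m,n) = m -0.4142·n.
candidate 1: (m,n)=(-1,-4) → π∥ = -1-4·β ≈ -10.6569, π⊥ = -1-4·β' ≈ 0.6569 ∉ [-0.3, 0.3) ⇒ out
candidate 2: (m,n)=(2,7) → π∥ = 2+7·β ≈ 18.8995, π⊥ = 2+7·β' ≈ -0.8995 ∉ [-0.3, 0.3) ⇒ out
candidate 3: (m,n)=(2,4) → π∥ = 2+4·β ≈ 11.6569, π⊥ = 2+4·β' ≈ 0.3431 ∉ [-0.3, 0.3) ⇒ out

none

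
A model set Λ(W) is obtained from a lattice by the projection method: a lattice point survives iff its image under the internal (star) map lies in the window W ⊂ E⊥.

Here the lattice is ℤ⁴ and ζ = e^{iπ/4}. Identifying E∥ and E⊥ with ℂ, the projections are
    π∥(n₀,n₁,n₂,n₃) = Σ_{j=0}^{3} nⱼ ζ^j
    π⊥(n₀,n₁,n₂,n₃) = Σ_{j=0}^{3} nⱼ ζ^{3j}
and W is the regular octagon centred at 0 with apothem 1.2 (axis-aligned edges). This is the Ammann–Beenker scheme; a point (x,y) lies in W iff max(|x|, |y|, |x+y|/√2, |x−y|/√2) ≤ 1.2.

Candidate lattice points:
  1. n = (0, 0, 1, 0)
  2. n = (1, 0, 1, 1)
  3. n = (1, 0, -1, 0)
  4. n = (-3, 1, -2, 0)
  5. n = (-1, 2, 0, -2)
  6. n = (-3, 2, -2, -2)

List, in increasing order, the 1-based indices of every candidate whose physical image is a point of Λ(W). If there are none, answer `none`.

1

With ζ = e^{iπ/4} the internal vectors are ζ^0,ζ^3,ζ^6,ζ^9.
#1 (0, 0, 1, 0): internal (0.000000, -1.000000); octagon support 1.000000 vs apothem 1.2 → ∈ W
#2 (1, 0, 1, 1): internal (1.707107, -0.292893); octagon support 1.707107 vs apothem 1.2 → ∉ W
#3 (1, 0, -1, 0): internal (1.000000, 1.000000); octagon support 1.414214 vs apothem 1.2 → ∉ W
#4 (-3, 1, -2, 0): internal (-3.707107, 2.707107); octagon support 4.535534 vs apothem 1.2 → ∉ W
#5 (-1, 2, 0, -2): internal (-3.828427, 0.000000); octagon support 3.828427 vs apothem 1.2 → ∉ W
#6 (-3, 2, -2, -2): internal (-5.828427, 2.000000); octagon support 5.828427 vs apothem 1.2 → ∉ W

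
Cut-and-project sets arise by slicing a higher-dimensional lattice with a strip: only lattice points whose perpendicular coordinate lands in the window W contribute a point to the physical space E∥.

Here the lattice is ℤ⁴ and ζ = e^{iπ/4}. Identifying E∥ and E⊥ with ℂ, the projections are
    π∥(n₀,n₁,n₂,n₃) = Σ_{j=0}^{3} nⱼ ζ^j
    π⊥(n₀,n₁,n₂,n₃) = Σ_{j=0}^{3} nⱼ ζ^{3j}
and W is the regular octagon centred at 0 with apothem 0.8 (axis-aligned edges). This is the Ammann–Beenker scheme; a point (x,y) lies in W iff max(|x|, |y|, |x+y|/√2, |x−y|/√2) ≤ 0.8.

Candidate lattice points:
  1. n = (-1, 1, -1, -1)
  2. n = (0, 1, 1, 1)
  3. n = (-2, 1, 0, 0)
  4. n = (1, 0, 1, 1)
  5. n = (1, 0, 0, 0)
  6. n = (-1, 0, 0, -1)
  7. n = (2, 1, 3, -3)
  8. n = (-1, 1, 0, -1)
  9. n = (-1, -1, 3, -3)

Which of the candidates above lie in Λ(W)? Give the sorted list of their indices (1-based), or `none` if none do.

π⊥(n) = n₀ + n₁ζ³ + n₂ζ⁶ + n₃ζ⁹ where ζ = e^{iπ/4}.
candidate 1: n = (-1, 1, -1, -1) → π⊥ ≈ (-2.41421, +1.00000); max(|x|,|y|,|x±y|/√2) = 2.41421 > 0.8 ⇒ ∉ W
candidate 2: n = (0, 1, 1, 1) → π⊥ ≈ (+0.00000, +0.41421); max(|x|,|y|,|x±y|/√2) = 0.41421 ≤ 0.8 ⇒ ∈ W
candidate 3: n = (-2, 1, 0, 0) → π⊥ ≈ (-2.70711, +0.70711); max(|x|,|y|,|x±y|/√2) = 2.70711 > 0.8 ⇒ ∉ W
candidate 4: n = (1, 0, 1, 1) → π⊥ ≈ (+1.70711, -0.29289); max(|x|,|y|,|x±y|/√2) = 1.70711 > 0.8 ⇒ ∉ W
candidate 5: n = (1, 0, 0, 0) → π⊥ ≈ (+1.00000, +0.00000); max(|x|,|y|,|x±y|/√2) = 1.00000 > 0.8 ⇒ ∉ W
candidate 6: n = (-1, 0, 0, -1) → π⊥ ≈ (-1.70711, -0.70711); max(|x|,|y|,|x±y|/√2) = 1.70711 > 0.8 ⇒ ∉ W
candidate 7: n = (2, 1, 3, -3) → π⊥ ≈ (-0.82843, -4.41421); max(|x|,|y|,|x±y|/√2) = 4.41421 > 0.8 ⇒ ∉ W
candidate 8: n = (-1, 1, 0, -1) → π⊥ ≈ (-2.41421, +0.00000); max(|x|,|y|,|x±y|/√2) = 2.41421 > 0.8 ⇒ ∉ W
candidate 9: n = (-1, -1, 3, -3) → π⊥ ≈ (-2.41421, -5.82843); max(|x|,|y|,|x±y|/√2) = 5.82843 > 0.8 ⇒ ∉ W

2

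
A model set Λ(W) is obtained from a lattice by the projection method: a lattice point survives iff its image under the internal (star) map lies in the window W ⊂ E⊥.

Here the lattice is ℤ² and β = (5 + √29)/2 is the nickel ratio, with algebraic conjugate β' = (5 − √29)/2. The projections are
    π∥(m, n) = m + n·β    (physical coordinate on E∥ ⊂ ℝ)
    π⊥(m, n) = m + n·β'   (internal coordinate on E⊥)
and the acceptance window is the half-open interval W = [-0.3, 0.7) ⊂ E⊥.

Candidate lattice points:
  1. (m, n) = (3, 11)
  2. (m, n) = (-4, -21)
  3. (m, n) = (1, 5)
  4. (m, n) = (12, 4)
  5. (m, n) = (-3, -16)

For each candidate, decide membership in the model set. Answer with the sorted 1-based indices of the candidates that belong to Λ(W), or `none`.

β' = (5−√29)/2 ≈ -0.192582.
candidate 1: (m,n)=(3,11) → π∥ = 3+11·β ≈ 60.118406, π⊥ = 3+11·β' ≈ 0.881594 ∉ [-0.3, 0.7) ⇒ out
candidate 2: (m,n)=(-4,-21) → π∥ = -4-21·β ≈ -113.044230, π⊥ = -4-21·β' ≈ 0.044230 ∈ [-0.3, 0.7) ⇒ IN Λ
candidate 3: (m,n)=(1,5) → π∥ = 1+5·β ≈ 26.962912, π⊥ = 1+5·β' ≈ 0.037088 ∈ [-0.3, 0.7) ⇒ IN Λ
candidate 4: (m,n)=(12,4) → π∥ = 12+4·β ≈ 32.770330, π⊥ = 12+4·β' ≈ 11.229670 ∉ [-0.3, 0.7) ⇒ out
candidate 5: (m,n)=(-3,-16) → π∥ = -3-16·β ≈ -86.081318, π⊥ = -3-16·β' ≈ 0.081318 ∈ [-0.3, 0.7) ⇒ IN Λ

2, 3, 5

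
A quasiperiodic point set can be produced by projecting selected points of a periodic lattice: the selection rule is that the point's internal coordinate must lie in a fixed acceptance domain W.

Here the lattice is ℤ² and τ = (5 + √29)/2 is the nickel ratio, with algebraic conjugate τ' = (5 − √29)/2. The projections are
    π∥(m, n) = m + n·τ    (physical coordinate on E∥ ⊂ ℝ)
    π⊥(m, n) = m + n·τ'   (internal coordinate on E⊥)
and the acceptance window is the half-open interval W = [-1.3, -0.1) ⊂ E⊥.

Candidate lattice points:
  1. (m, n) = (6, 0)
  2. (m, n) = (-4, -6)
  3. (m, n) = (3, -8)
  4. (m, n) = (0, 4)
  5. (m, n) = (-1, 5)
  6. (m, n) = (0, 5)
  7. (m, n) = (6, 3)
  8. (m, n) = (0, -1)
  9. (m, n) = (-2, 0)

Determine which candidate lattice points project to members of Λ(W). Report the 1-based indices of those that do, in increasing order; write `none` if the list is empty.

4, 6

τ' = (5−√29)/2 ≈ -0.192582.
candidate 1: (m,n)=(6,0) → π∥ = 6+0·τ ≈ 6.000000, π⊥ = 6+0·τ' ≈ 6.000000 ∉ [-1.3, -0.1) ⇒ out
candidate 2: (m,n)=(-4,-6) → π∥ = -4-6·τ ≈ -35.155494, π⊥ = -4-6·τ' ≈ -2.844506 ∉ [-1.3, -0.1) ⇒ out
candidate 3: (m,n)=(3,-8) → π∥ = 3-8·τ ≈ -38.540659, π⊥ = 3-8·τ' ≈ 4.540659 ∉ [-1.3, -0.1) ⇒ out
candidate 4: (m,n)=(0,4) → π∥ = 0+4·τ ≈ 20.770330, π⊥ = 0+4·τ' ≈ -0.770330 ∈ [-1.3, -0.1) ⇒ IN Λ
candidate 5: (m,n)=(-1,5) → π∥ = -1+5·τ ≈ 24.962912, π⊥ = -1+5·τ' ≈ -1.962912 ∉ [-1.3, -0.1) ⇒ out
candidate 6: (m,n)=(0,5) → π∥ = 0+5·τ ≈ 25.962912, π⊥ = 0+5·τ' ≈ -0.962912 ∈ [-1.3, -0.1) ⇒ IN Λ
candidate 7: (m,n)=(6,3) → π∥ = 6+3·τ ≈ 21.577747, π⊥ = 6+3·τ' ≈ 5.422253 ∉ [-1.3, -0.1) ⇒ out
candidate 8: (m,n)=(0,-1) → π∥ = 0-1·τ ≈ -5.192582, π⊥ = 0-1·τ' ≈ 0.192582 ∉ [-1.3, -0.1) ⇒ out
candidate 9: (m,n)=(-2,0) → π∥ = -2+0·τ ≈ -2.000000, π⊥ = -2+0·τ' ≈ -2.000000 ∉ [-1.3, -0.1) ⇒ out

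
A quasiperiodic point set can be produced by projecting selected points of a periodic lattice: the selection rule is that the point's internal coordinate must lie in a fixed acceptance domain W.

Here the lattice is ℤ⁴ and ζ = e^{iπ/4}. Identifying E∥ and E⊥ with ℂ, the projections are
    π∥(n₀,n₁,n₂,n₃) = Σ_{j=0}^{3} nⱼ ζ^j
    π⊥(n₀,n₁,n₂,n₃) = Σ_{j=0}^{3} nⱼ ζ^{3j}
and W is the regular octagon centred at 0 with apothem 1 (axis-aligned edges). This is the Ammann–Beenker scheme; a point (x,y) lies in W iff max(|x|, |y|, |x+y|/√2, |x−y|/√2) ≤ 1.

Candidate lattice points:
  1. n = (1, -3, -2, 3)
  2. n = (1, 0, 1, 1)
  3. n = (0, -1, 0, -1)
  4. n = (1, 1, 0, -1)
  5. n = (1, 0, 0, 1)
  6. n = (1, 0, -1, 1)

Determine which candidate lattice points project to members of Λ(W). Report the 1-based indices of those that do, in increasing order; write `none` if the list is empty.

4

Internal map: ζ^{3j} for j=0..3 gives (1,0), (−√2/2,√2/2), (0,−1), (√2/2,√2/2).
candidate 1: n = (1, -3, -2, 3) → π⊥ ≈ (+5.242641, +2.000000); max(|x|,|y|,|x±y|/√2) = 5.242641 > 1 ⇒ ∉ W
candidate 2: n = (1, 0, 1, 1) → π⊥ ≈ (+1.707107, -0.292893); max(|x|,|y|,|x±y|/√2) = 1.707107 > 1 ⇒ ∉ W
candidate 3: n = (0, -1, 0, -1) → π⊥ ≈ (+0.000000, -1.414214); max(|x|,|y|,|x±y|/√2) = 1.414214 > 1 ⇒ ∉ W
candidate 4: n = (1, 1, 0, -1) → π⊥ ≈ (-0.414214, +0.000000); max(|x|,|y|,|x±y|/√2) = 0.414214 ≤ 1 ⇒ ∈ W
candidate 5: n = (1, 0, 0, 1) → π⊥ ≈ (+1.707107, +0.707107); max(|x|,|y|,|x±y|/√2) = 1.707107 > 1 ⇒ ∉ W
candidate 6: n = (1, 0, -1, 1) → π⊥ ≈ (+1.707107, +1.707107); max(|x|,|y|,|x±y|/√2) = 2.414214 > 1 ⇒ ∉ W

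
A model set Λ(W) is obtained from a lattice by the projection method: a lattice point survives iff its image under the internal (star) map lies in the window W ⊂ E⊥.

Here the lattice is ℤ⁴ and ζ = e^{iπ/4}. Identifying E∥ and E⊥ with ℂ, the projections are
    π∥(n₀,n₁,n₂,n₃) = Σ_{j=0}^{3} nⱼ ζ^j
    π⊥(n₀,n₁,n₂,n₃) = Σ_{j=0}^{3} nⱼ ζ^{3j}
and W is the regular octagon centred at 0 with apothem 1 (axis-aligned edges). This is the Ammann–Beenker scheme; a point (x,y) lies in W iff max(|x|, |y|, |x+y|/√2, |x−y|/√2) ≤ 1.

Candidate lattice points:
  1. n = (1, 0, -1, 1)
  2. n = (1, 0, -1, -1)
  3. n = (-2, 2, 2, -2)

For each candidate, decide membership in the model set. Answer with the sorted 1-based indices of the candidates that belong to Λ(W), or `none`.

π⊥(n) = n₀ + n₁ζ³ + n₂ζ⁶ + n₃ζ⁹ where ζ = e^{iπ/4}.
candidate 1: n = (1, 0, -1, 1) → π⊥ ≈ (+1.70711, +1.70711); max(|x|,|y|,|x±y|/√2) = 2.41421 > 1 ⇒ ∉ W
candidate 2: n = (1, 0, -1, -1) → π⊥ ≈ (+0.29289, +0.29289); max(|x|,|y|,|x±y|/√2) = 0.41421 ≤ 1 ⇒ ∈ W
candidate 3: n = (-2, 2, 2, -2) → π⊥ ≈ (-4.82843, -2.00000); max(|x|,|y|,|x±y|/√2) = 4.82843 > 1 ⇒ ∉ W

2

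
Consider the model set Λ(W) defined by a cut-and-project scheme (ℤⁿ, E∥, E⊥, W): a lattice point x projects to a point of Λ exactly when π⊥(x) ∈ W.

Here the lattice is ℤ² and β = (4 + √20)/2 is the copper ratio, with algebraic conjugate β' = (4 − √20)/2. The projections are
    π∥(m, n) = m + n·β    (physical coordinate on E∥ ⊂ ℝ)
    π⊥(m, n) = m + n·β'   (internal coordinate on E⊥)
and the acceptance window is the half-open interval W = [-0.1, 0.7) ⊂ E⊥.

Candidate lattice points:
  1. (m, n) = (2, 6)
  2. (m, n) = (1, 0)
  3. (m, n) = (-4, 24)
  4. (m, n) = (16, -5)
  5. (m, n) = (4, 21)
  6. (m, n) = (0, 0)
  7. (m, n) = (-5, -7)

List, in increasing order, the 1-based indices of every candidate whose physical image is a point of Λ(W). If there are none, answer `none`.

1, 6

β' = (4−√20)/2 ≈ -0.23607.
[1] lift (2,6): star map gives 0.58359; window check -0.1 ≤ 0.58359 < 0.7 is true → IN Λ
[2] lift (1,0): star map gives 1.00000; window check -0.1 ≤ 1.00000 < 0.7 is false → out
[3] lift (-4,24): star map gives -9.66563; window check -0.1 ≤ -9.66563 < 0.7 is false → out
[4] lift (16,-5): star map gives 17.18034; window check -0.1 ≤ 17.18034 < 0.7 is false → out
[5] lift (4,21): star map gives -0.95743; window check -0.1 ≤ -0.95743 < 0.7 is false → out
[6] lift (0,0): star map gives 0.00000; window check -0.1 ≤ 0.00000 < 0.7 is true → IN Λ
[7] lift (-5,-7): star map gives -3.34752; window check -0.1 ≤ -3.34752 < 0.7 is false → out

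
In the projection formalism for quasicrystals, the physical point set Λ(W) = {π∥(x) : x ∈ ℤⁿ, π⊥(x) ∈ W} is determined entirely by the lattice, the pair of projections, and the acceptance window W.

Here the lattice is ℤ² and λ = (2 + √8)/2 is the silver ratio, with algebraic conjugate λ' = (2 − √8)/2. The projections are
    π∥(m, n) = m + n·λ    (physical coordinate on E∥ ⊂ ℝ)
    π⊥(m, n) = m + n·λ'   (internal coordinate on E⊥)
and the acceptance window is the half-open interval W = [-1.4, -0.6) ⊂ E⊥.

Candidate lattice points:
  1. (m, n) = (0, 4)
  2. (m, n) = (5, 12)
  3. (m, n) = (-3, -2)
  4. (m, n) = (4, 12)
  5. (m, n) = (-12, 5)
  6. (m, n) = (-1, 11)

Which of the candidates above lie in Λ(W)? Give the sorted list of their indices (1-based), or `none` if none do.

4

λ' = (2−√8)/2 ≈ -0.414214.
#1 (0,4): internal coord 0 + (4)·λ' = -1.656854; -1.656854 ∉ [-1.4, -0.6) → out
#2 (5,12): internal coord 5 + (12)·λ' = +0.029437; +0.029437 ∉ [-1.4, -0.6) → out
#3 (-3,-2): internal coord -3 + (-2)·λ' = -2.171573; -2.171573 ∉ [-1.4, -0.6) → out
#4 (4,12): internal coord 4 + (12)·λ' = -0.970563; -0.970563 ∈ [-1.4, -0.6) → IN Λ
#5 (-12,5): internal coord -12 + (5)·λ' = -14.071068; -14.071068 ∉ [-1.4, -0.6) → out
#6 (-1,11): internal coord -1 + (11)·λ' = -5.556349; -5.556349 ∉ [-1.4, -0.6) → out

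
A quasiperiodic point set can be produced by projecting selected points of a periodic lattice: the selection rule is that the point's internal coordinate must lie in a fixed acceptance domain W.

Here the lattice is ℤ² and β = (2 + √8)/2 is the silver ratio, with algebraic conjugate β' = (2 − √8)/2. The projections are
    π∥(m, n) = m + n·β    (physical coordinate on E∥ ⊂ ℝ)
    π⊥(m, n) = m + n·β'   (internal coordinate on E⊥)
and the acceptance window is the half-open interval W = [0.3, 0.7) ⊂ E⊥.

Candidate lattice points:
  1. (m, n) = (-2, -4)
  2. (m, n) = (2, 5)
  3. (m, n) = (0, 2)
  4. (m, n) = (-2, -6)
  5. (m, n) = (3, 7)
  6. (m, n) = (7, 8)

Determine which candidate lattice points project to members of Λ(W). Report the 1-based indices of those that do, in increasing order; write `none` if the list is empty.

4

β' = (2−√8)/2 ≈ -0.414214.
[1] lift (-2,-4): star map gives -0.343146; window check 0.3 ≤ -0.343146 < 0.7 is false → out
[2] lift (2,5): star map gives -0.071068; window check 0.3 ≤ -0.071068 < 0.7 is false → out
[3] lift (0,2): star map gives -0.828427; window check 0.3 ≤ -0.828427 < 0.7 is false → out
[4] lift (-2,-6): star map gives 0.485281; window check 0.3 ≤ 0.485281 < 0.7 is true → IN Λ
[5] lift (3,7): star map gives 0.100505; window check 0.3 ≤ 0.100505 < 0.7 is false → out
[6] lift (7,8): star map gives 3.686292; window check 0.3 ≤ 3.686292 < 0.7 is false → out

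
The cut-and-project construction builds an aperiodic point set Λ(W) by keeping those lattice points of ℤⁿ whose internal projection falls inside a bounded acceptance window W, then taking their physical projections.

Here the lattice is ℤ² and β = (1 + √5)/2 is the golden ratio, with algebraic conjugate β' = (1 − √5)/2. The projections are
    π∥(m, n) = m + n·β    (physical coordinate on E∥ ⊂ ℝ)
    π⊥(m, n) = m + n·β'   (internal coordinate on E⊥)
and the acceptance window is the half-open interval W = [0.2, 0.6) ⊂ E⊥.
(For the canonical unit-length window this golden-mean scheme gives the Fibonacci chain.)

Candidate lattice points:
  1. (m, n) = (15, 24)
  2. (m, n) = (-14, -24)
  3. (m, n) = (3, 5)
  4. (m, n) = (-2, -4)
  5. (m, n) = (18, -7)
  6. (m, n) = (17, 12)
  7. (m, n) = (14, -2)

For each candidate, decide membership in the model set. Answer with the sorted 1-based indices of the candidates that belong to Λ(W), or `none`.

β' = (1−√5)/2 ≈ -0.6180.
[1] lift (15,24): star map gives 0.1672; window check 0.2 ≤ 0.1672 < 0.6 is false → out
[2] lift (-14,-24): star map gives 0.8328; window check 0.2 ≤ 0.8328 < 0.6 is false → out
[3] lift (3,5): star map gives -0.0902; window check 0.2 ≤ -0.0902 < 0.6 is false → out
[4] lift (-2,-4): star map gives 0.4721; window check 0.2 ≤ 0.4721 < 0.6 is true → IN Λ
[5] lift (18,-7): star map gives 22.3262; window check 0.2 ≤ 22.3262 < 0.6 is false → out
[6] lift (17,12): star map gives 9.5836; window check 0.2 ≤ 9.5836 < 0.6 is false → out
[7] lift (14,-2): star map gives 15.2361; window check 0.2 ≤ 15.2361 < 0.6 is false → out

4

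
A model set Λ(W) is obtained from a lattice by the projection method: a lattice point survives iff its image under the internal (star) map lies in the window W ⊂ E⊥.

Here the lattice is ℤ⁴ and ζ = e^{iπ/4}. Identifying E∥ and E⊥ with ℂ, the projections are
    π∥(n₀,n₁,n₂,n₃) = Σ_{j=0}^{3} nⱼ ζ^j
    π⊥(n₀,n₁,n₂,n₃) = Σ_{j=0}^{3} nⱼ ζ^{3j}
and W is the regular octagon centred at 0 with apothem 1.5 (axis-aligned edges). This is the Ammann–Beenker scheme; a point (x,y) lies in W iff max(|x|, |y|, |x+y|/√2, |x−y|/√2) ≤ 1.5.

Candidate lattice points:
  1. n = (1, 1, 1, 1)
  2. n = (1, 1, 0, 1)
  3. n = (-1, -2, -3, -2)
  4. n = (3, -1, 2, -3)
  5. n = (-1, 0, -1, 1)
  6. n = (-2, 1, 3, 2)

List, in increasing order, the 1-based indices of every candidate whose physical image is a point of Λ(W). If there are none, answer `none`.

π⊥(n) = n₀ + n₁ζ³ + n₂ζ⁶ + n₃ζ⁹ where ζ = e^{iπ/4}.
candidate 1: n = (1, 1, 1, 1) → π⊥ ≈ (+1.00000, +0.41421); max(|x|,|y|,|x±y|/√2) = 1.00000 ≤ 1.5 ⇒ ∈ W
candidate 2: n = (1, 1, 0, 1) → π⊥ ≈ (+1.00000, +1.41421); max(|x|,|y|,|x±y|/√2) = 1.70711 > 1.5 ⇒ ∉ W
candidate 3: n = (-1, -2, -3, -2) → π⊥ ≈ (-1.00000, +0.17157); max(|x|,|y|,|x±y|/√2) = 1.00000 ≤ 1.5 ⇒ ∈ W
candidate 4: n = (3, -1, 2, -3) → π⊥ ≈ (+1.58579, -4.82843); max(|x|,|y|,|x±y|/√2) = 4.82843 > 1.5 ⇒ ∉ W
candidate 5: n = (-1, 0, -1, 1) → π⊥ ≈ (-0.29289, +1.70711); max(|x|,|y|,|x±y|/√2) = 1.70711 > 1.5 ⇒ ∉ W
candidate 6: n = (-2, 1, 3, 2) → π⊥ ≈ (-1.29289, -0.87868); max(|x|,|y|,|x±y|/√2) = 1.53553 > 1.5 ⇒ ∉ W

1, 3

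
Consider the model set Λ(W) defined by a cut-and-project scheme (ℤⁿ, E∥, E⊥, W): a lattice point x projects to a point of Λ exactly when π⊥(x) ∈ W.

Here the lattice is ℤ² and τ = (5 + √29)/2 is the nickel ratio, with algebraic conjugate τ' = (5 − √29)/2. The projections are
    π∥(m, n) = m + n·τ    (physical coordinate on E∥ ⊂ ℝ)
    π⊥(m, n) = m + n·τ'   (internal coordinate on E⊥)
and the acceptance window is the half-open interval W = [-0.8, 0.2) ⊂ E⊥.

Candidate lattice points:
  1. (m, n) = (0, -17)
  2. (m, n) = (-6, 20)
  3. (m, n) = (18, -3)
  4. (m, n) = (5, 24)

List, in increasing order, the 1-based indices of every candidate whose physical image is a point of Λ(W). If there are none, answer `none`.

none

Compute τ' = (5−√29)/2 = -0.1926, so π⊥(m,n) = m -0.1926·n.
[1] lift (0,-17): star map gives 3.2739; window check -0.8 ≤ 3.2739 < 0.2 is false → out
[2] lift (-6,20): star map gives -9.8516; window check -0.8 ≤ -9.8516 < 0.2 is false → out
[3] lift (18,-3): star map gives 18.5777; window check -0.8 ≤ 18.5777 < 0.2 is false → out
[4] lift (5,24): star map gives 0.3780; window check -0.8 ≤ 0.3780 < 0.2 is false → out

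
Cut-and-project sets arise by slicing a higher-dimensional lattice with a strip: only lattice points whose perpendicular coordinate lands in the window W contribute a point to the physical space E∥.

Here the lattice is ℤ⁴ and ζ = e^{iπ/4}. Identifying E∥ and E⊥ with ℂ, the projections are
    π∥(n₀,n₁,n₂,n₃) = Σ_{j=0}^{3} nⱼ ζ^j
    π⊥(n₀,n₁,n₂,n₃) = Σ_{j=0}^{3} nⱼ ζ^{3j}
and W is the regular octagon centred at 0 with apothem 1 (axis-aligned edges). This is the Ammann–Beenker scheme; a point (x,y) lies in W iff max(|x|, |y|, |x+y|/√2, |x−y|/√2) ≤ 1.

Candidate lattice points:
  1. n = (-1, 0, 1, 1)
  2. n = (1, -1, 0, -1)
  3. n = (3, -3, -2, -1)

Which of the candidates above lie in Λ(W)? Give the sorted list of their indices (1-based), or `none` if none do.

1

Internal map: ζ^{3j} for j=0..3 gives (1,0), (−√2/2,√2/2), (0,−1), (√2/2,√2/2).
candidate 1: n = (-1, 0, 1, 1) → π⊥ ≈ (-0.292893, -0.292893); max(|x|,|y|,|x±y|/√2) = 0.414214 ≤ 1 ⇒ ∈ W
candidate 2: n = (1, -1, 0, -1) → π⊥ ≈ (+1.000000, -1.414214); max(|x|,|y|,|x±y|/√2) = 1.707107 > 1 ⇒ ∉ W
candidate 3: n = (3, -3, -2, -1) → π⊥ ≈ (+4.414214, -0.828427); max(|x|,|y|,|x±y|/√2) = 4.414214 > 1 ⇒ ∉ W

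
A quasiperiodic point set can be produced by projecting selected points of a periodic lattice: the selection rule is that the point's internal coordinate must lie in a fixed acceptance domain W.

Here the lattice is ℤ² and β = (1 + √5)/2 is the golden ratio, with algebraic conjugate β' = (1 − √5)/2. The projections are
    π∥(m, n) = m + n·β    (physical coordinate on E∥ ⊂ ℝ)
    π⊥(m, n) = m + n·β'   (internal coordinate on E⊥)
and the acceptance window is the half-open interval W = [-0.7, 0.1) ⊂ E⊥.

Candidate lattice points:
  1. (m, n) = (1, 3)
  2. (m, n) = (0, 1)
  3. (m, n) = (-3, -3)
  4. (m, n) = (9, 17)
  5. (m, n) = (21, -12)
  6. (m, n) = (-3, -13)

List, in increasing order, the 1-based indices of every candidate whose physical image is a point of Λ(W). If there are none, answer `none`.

2

β' = (1−√5)/2 ≈ -0.6180.
candidate 1: (m,n)=(1,3) → π∥ = 1+3·β ≈ 5.8541, π⊥ = 1+3·β' ≈ -0.8541 ∉ [-0.7, 0.1) ⇒ out
candidate 2: (m,n)=(0,1) → π∥ = 0+1·β ≈ 1.6180, π⊥ = 0+1·β' ≈ -0.6180 ∈ [-0.7, 0.1) ⇒ IN Λ
candidate 3: (m,n)=(-3,-3) → π∥ = -3-3·β ≈ -7.8541, π⊥ = -3-3·β' ≈ -1.1459 ∉ [-0.7, 0.1) ⇒ out
candidate 4: (m,n)=(9,17) → π∥ = 9+17·β ≈ 36.5066, π⊥ = 9+17·β' ≈ -1.5066 ∉ [-0.7, 0.1) ⇒ out
candidate 5: (m,n)=(21,-12) → π∥ = 21-12·β ≈ 1.5836, π⊥ = 21-12·β' ≈ 28.4164 ∉ [-0.7, 0.1) ⇒ out
candidate 6: (m,n)=(-3,-13) → π∥ = -3-13·β ≈ -24.0344, π⊥ = -3-13·β' ≈ 5.0344 ∉ [-0.7, 0.1) ⇒ out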